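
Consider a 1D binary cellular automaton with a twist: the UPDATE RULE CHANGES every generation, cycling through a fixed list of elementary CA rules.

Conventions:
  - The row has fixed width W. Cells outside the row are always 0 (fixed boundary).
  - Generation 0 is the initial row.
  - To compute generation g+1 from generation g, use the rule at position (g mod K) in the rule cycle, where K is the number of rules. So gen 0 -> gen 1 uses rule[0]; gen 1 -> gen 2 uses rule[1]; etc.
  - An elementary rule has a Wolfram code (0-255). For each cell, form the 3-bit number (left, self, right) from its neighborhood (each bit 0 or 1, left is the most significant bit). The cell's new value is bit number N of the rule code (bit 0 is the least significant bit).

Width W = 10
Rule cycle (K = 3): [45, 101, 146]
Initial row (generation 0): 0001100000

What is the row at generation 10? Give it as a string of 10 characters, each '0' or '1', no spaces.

Gen 0: 0001100000
Gen 1 (rule 45): 1101001111
Gen 2 (rule 101): 0111000001
Gen 3 (rule 146): 1010100010
Gen 4 (rule 45): 1111101010
Gen 5 (rule 101): 0000111110
Gen 6 (rule 146): 0001011101
Gen 7 (rule 45): 1101110011
Gen 8 (rule 101): 0110010001
Gen 9 (rule 146): 1001101010
Gen 10 (rule 45): 1001011110

Answer: 1001011110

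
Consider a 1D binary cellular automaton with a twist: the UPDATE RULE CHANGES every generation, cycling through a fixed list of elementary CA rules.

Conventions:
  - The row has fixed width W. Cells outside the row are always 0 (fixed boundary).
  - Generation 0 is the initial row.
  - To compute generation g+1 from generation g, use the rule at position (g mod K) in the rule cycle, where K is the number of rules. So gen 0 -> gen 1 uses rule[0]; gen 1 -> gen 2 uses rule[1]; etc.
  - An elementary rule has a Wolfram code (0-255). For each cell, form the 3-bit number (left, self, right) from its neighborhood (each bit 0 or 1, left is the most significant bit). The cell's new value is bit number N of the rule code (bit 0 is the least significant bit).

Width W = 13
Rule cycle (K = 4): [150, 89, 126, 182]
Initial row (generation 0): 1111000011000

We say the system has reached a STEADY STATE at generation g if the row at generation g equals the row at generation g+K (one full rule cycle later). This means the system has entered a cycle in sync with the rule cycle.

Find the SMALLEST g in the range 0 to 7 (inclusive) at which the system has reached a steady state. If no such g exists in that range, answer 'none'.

Gen 0: 1111000011000
Gen 1 (rule 150): 0110100100100
Gen 2 (rule 89): 0110010010011
Gen 3 (rule 126): 1111111111111
Gen 4 (rule 182): 0111111111110
Gen 5 (rule 150): 1011111111101
Gen 6 (rule 89): 0010000000100
Gen 7 (rule 126): 0111000001110
Gen 8 (rule 182): 1010100010101
Gen 9 (rule 150): 1010110110101
Gen 10 (rule 89): 0000110110000
Gen 11 (rule 126): 0001111111000

Answer: none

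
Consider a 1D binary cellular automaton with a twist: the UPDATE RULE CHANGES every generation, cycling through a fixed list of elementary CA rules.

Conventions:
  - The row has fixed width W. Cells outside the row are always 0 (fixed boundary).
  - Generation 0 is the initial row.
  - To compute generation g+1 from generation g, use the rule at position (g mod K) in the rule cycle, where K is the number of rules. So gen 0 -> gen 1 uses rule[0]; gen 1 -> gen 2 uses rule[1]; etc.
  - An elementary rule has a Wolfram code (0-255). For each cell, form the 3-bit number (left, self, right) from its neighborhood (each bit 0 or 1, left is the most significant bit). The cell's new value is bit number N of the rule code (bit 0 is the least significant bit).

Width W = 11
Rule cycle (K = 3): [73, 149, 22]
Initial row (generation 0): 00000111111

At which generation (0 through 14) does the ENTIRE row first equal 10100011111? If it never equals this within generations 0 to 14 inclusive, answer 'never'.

Answer: 14

Derivation:
Gen 0: 00000111111
Gen 1 (rule 73): 11110100001
Gen 2 (rule 149): 01100111101
Gen 3 (rule 22): 10011000001
Gen 4 (rule 73): 00011011100
Gen 5 (rule 149): 11000001011
Gen 6 (rule 22): 00100011000
Gen 7 (rule 73): 10001011011
Gen 8 (rule 149): 11101000000
Gen 9 (rule 22): 00001100000
Gen 10 (rule 73): 11101101111
Gen 11 (rule 149): 01000000110
Gen 12 (rule 22): 11100001001
Gen 13 (rule 73): 10101100000
Gen 14 (rule 149): 10100011111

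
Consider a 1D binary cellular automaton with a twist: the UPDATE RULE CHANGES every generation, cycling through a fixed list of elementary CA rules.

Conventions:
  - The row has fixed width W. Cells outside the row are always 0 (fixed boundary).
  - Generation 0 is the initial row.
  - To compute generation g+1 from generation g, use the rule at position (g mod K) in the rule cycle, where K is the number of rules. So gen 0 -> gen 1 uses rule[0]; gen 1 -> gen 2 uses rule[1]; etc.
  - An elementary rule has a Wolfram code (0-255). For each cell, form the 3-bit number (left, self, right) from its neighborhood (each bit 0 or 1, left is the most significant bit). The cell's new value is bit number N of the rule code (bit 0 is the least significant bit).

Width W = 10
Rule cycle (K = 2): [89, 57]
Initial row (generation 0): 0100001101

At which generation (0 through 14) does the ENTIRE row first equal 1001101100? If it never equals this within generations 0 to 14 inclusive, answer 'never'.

Answer: 6

Derivation:
Gen 0: 0100001101
Gen 1 (rule 89): 0011101100
Gen 2 (rule 57): 1010011011
Gen 3 (rule 89): 0001011011
Gen 4 (rule 57): 1100110110
Gen 5 (rule 89): 1110110111
Gen 6 (rule 57): 1001101100
Gen 7 (rule 89): 0101101111
Gen 8 (rule 57): 0011011000
Gen 9 (rule 89): 1011011111
Gen 10 (rule 57): 0110110000
Gen 11 (rule 89): 0110111111
Gen 12 (rule 57): 0101100000
Gen 13 (rule 89): 0001111111
Gen 14 (rule 57): 1101000000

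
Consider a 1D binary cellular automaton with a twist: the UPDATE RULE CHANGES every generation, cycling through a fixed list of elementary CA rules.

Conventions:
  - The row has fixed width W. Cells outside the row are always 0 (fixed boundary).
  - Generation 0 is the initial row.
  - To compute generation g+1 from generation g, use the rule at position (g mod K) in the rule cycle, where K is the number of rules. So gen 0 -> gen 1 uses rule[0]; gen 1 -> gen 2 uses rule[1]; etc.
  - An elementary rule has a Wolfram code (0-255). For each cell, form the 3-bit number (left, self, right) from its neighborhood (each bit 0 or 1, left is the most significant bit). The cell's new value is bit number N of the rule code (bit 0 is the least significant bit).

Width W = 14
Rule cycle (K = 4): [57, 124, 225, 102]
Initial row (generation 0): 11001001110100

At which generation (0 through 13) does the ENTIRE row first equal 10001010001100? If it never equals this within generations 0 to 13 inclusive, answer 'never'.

Answer: never

Derivation:
Gen 0: 11001001110100
Gen 1 (rule 57): 10100101001011
Gen 2 (rule 124): 11110111101111
Gen 3 (rule 225): 01111011110111
Gen 4 (rule 102): 10001100011001
Gen 5 (rule 57): 01101011010100
Gen 6 (rule 124): 01111111111110
Gen 7 (rule 225): 00111111111110
Gen 8 (rule 102): 01000000000010
Gen 9 (rule 57): 00111111111001
Gen 10 (rule 124): 00100000001101
Gen 11 (rule 225): 10001111100110
Gen 12 (rule 102): 10010000101010
Gen 13 (rule 57): 01001110010101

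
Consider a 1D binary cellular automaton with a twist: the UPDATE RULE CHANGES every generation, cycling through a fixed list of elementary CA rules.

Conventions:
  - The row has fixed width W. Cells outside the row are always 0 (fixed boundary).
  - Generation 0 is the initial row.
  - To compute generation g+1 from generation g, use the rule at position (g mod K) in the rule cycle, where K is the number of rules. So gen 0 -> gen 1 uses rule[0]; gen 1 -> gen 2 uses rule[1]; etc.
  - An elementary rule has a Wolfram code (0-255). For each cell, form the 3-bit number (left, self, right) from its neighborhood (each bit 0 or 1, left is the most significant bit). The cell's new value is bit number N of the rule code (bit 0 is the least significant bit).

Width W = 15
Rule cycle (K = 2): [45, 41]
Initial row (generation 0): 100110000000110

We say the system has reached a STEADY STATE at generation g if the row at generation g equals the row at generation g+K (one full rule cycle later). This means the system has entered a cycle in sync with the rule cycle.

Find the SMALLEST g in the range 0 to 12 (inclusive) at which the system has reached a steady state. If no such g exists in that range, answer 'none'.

Gen 0: 100110000000110
Gen 1 (rule 45): 100100111110100
Gen 2 (rule 41): 000000100001001
Gen 3 (rule 45): 111110101101001
Gen 4 (rule 41): 100001011010000
Gen 5 (rule 45): 101101110110111
Gen 6 (rule 41): 011011001101100
Gen 7 (rule 45): 010110001011001
Gen 8 (rule 41): 001100100110000
Gen 9 (rule 45): 101000100100111
Gen 10 (rule 41): 010010000000100
Gen 11 (rule 45): 010010111110101
Gen 12 (rule 41): 000001100001010
Gen 13 (rule 45): 111101001101110
Gen 14 (rule 41): 100010001011000

Answer: none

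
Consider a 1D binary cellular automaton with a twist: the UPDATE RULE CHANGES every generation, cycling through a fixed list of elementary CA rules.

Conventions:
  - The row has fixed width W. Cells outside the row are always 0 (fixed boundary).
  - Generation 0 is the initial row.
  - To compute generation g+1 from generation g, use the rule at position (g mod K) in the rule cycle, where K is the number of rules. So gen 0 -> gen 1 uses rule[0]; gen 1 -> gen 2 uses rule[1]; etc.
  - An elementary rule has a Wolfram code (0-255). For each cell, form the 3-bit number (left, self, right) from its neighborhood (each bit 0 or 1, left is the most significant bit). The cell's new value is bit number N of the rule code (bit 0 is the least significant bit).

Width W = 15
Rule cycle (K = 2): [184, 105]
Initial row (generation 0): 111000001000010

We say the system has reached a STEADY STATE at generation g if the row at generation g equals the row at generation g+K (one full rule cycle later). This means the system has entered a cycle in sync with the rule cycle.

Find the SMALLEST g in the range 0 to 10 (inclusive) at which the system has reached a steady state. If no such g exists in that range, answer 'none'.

Gen 0: 111000001000010
Gen 1 (rule 184): 110100000100001
Gen 2 (rule 105): 111001110001100
Gen 3 (rule 184): 110101101001010
Gen 4 (rule 105): 111011110000100
Gen 5 (rule 184): 110111101000010
Gen 6 (rule 105): 111100110011000
Gen 7 (rule 184): 111010101010100
Gen 8 (rule 105): 101101010101001
Gen 9 (rule 184): 011010101010100
Gen 10 (rule 105): 011101010101001
Gen 11 (rule 184): 011010101010100
Gen 12 (rule 105): 011101010101001

Answer: 9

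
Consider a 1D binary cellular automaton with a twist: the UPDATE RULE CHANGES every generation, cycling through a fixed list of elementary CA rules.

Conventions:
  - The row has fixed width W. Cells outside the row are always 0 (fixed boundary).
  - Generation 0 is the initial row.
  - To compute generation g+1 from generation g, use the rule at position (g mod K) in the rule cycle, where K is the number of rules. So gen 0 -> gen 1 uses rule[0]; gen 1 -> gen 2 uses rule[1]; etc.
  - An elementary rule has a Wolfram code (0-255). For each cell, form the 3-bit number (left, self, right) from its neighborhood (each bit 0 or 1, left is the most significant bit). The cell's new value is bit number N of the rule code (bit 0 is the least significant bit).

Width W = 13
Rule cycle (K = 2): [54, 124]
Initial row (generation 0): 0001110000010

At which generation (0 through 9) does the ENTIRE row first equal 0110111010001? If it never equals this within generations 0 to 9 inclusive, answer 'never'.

Answer: 4

Derivation:
Gen 0: 0001110000010
Gen 1 (rule 54): 0010001000111
Gen 2 (rule 124): 0011001100101
Gen 3 (rule 54): 0100110011111
Gen 4 (rule 124): 0110111010001
Gen 5 (rule 54): 1001000111011
Gen 6 (rule 124): 1101100101111
Gen 7 (rule 54): 0010011110000
Gen 8 (rule 124): 0011010011000
Gen 9 (rule 54): 0100111100100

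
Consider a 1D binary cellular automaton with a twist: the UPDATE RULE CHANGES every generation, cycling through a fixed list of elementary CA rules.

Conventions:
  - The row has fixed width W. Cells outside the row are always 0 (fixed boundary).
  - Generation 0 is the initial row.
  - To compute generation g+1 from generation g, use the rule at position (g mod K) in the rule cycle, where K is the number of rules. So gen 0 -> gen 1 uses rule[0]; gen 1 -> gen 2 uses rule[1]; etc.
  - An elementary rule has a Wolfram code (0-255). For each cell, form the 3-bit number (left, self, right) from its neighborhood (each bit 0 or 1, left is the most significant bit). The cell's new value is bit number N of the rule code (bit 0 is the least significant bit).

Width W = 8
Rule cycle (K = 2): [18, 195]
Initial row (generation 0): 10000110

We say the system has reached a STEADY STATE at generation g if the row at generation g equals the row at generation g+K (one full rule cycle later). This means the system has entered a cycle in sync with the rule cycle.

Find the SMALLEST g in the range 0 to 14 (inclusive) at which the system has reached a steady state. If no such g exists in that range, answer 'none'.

Answer: 11

Derivation:
Gen 0: 10000110
Gen 1 (rule 18): 01001001
Gen 2 (rule 195): 10010010
Gen 3 (rule 18): 01101101
Gen 4 (rule 195): 10100100
Gen 5 (rule 18): 00011010
Gen 6 (rule 195): 11101000
Gen 7 (rule 18): 00000100
Gen 8 (rule 195): 11111001
Gen 9 (rule 18): 00000110
Gen 10 (rule 195): 11111010
Gen 11 (rule 18): 00000001
Gen 12 (rule 195): 11111110
Gen 13 (rule 18): 00000001
Gen 14 (rule 195): 11111110
Gen 15 (rule 18): 00000001
Gen 16 (rule 195): 11111110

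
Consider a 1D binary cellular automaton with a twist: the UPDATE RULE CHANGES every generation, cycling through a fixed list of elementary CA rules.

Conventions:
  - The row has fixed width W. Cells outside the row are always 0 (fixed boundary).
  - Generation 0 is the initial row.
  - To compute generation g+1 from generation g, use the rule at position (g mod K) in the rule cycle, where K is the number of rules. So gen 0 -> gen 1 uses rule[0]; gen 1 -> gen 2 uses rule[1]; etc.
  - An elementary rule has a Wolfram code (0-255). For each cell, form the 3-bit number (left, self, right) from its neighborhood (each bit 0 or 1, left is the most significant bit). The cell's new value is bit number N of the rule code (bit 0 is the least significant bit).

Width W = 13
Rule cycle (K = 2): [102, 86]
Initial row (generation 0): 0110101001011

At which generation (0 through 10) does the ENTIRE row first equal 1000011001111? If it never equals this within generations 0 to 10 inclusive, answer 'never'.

Answer: 3

Derivation:
Gen 0: 0110101001011
Gen 1 (rule 102): 1011111011101
Gen 2 (rule 86): 1000001000101
Gen 3 (rule 102): 1000011001111
Gen 4 (rule 86): 1100101110001
Gen 5 (rule 102): 0101110010011
Gen 6 (rule 86): 1100011111101
Gen 7 (rule 102): 0100100000111
Gen 8 (rule 86): 1111110001001
Gen 9 (rule 102): 0000010011011
Gen 10 (rule 86): 0000111101001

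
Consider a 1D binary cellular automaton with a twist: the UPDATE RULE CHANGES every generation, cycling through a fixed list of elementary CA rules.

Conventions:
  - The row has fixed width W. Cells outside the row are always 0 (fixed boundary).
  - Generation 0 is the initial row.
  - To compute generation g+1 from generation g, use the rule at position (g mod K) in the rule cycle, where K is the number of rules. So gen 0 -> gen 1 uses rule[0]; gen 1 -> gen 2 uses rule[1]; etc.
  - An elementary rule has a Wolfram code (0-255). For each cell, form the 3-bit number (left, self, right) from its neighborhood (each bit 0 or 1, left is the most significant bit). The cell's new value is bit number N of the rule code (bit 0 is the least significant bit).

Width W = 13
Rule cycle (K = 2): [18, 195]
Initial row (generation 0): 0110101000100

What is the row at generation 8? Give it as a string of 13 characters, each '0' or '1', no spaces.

Gen 0: 0110101000100
Gen 1 (rule 18): 1000000101010
Gen 2 (rule 195): 0011111000000
Gen 3 (rule 18): 0100000100000
Gen 4 (rule 195): 1001111001111
Gen 5 (rule 18): 0110000110000
Gen 6 (rule 195): 1010111010111
Gen 7 (rule 18): 0000000000000
Gen 8 (rule 195): 1111111111111

Answer: 1111111111111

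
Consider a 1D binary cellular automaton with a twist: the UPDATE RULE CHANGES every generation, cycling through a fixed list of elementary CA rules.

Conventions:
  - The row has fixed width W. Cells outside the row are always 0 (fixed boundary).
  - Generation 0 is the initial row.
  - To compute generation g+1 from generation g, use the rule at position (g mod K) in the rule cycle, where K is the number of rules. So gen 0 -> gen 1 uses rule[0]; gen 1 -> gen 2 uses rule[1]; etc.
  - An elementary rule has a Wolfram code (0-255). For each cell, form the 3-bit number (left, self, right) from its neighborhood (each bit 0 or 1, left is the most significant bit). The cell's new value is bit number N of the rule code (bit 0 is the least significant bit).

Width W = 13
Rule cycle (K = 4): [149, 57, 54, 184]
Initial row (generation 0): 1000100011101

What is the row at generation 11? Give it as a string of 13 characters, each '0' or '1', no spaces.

Answer: 1111110011110

Derivation:
Gen 0: 1000100011101
Gen 1 (rule 149): 1110111001001
Gen 2 (rule 57): 1001100100100
Gen 3 (rule 54): 1110011111110
Gen 4 (rule 184): 1101011111101
Gen 5 (rule 149): 0001001111001
Gen 6 (rule 57): 1100101000100
Gen 7 (rule 54): 0011111101110
Gen 8 (rule 184): 0011111011101
Gen 9 (rule 149): 1001110001001
Gen 10 (rule 57): 0101001100100
Gen 11 (rule 54): 1111110011110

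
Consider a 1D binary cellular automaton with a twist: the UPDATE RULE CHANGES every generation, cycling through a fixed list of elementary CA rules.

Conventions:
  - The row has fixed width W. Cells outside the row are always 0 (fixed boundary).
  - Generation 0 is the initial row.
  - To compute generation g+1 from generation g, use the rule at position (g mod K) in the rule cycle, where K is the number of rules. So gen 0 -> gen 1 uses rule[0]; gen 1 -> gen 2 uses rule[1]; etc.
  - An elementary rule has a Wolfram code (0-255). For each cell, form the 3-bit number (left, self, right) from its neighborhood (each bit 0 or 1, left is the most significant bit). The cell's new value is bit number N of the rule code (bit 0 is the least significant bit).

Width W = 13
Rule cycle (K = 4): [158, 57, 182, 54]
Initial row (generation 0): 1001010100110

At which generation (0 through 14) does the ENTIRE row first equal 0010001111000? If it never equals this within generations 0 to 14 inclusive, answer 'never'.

Answer: 4

Derivation:
Gen 0: 1001010100110
Gen 1 (rule 158): 1111010111101
Gen 2 (rule 57): 1000101100010
Gen 3 (rule 182): 1101110010111
Gen 4 (rule 54): 0010001111000
Gen 5 (rule 158): 0111011110100
Gen 6 (rule 57): 0100110001011
Gen 7 (rule 182): 1111001011100
Gen 8 (rule 54): 0000111100010
Gen 9 (rule 158): 0001111010111
Gen 10 (rule 57): 1101000101100
Gen 11 (rule 182): 0011101110010
Gen 12 (rule 54): 0100010001111
Gen 13 (rule 158): 1110111011110
Gen 14 (rule 57): 1001100110001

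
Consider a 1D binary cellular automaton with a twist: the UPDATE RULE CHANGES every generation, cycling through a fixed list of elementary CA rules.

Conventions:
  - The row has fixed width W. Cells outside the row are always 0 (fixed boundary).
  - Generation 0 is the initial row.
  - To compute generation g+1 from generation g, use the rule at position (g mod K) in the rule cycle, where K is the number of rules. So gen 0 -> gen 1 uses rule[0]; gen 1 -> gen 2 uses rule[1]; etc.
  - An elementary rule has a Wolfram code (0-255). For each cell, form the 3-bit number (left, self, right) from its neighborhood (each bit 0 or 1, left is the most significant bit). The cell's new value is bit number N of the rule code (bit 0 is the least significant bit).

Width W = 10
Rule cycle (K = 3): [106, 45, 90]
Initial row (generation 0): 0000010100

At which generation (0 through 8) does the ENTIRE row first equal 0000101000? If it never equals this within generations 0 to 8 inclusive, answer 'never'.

Gen 0: 0000010100
Gen 1 (rule 106): 0000101000
Gen 2 (rule 45): 1110111011
Gen 3 (rule 90): 1010101011
Gen 4 (rule 106): 0101010111
Gen 5 (rule 45): 0111111100
Gen 6 (rule 90): 1100000110
Gen 7 (rule 106): 1100001110
Gen 8 (rule 45): 1001101000

Answer: 1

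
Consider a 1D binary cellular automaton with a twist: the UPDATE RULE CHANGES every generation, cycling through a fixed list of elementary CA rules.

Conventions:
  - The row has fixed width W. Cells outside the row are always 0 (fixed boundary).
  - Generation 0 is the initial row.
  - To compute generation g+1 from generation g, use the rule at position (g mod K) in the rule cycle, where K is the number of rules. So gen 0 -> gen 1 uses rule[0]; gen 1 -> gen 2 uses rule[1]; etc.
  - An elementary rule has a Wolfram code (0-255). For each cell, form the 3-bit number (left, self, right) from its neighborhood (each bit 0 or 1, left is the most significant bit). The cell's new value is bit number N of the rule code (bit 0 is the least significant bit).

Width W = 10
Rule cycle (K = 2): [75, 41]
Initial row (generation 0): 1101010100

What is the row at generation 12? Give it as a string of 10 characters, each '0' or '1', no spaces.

Answer: 1000010110

Derivation:
Gen 0: 1101010100
Gen 1 (rule 75): 1100000001
Gen 2 (rule 41): 1001111100
Gen 3 (rule 75): 0011000101
Gen 4 (rule 41): 1010010010
Gen 5 (rule 75): 0000100100
Gen 6 (rule 41): 1110000001
Gen 7 (rule 75): 1010111110
Gen 8 (rule 41): 0101100000
Gen 9 (rule 75): 1001101111
Gen 10 (rule 41): 0001011000
Gen 11 (rule 75): 1110011011
Gen 12 (rule 41): 1000010110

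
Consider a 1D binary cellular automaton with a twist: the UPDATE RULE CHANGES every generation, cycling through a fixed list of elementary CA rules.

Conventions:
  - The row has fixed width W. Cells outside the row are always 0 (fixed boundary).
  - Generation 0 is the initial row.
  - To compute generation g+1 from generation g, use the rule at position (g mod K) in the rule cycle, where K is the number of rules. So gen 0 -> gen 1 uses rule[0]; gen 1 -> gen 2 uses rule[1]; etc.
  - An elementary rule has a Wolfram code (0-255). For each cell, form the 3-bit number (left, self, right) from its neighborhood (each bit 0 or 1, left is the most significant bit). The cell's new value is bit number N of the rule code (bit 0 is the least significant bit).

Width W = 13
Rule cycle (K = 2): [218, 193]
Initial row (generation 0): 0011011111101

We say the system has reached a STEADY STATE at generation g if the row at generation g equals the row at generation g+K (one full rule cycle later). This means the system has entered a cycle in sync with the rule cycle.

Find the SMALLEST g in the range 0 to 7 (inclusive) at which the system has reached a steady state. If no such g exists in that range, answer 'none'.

Gen 0: 0011011111101
Gen 1 (rule 218): 0111011111100
Gen 2 (rule 193): 0011001111101
Gen 3 (rule 218): 0111111111100
Gen 4 (rule 193): 0011111111101
Gen 5 (rule 218): 0111111111100
Gen 6 (rule 193): 0011111111101
Gen 7 (rule 218): 0111111111100
Gen 8 (rule 193): 0011111111101
Gen 9 (rule 218): 0111111111100

Answer: 3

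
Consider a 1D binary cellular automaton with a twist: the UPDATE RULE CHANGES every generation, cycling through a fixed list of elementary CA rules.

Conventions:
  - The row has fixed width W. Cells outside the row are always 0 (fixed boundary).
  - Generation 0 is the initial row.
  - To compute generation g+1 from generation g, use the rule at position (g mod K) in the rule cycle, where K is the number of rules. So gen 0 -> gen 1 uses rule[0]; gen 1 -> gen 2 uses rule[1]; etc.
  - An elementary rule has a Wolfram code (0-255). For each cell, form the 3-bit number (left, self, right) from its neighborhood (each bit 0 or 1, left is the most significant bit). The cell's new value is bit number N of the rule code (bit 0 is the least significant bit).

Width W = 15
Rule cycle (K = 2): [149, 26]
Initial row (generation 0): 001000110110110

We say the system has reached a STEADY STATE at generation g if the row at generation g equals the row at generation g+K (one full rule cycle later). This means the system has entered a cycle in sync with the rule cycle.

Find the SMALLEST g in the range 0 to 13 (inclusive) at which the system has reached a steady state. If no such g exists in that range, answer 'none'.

Answer: 2

Derivation:
Gen 0: 001000110110110
Gen 1 (rule 149): 101110000000001
Gen 2 (rule 26): 001001000000010
Gen 3 (rule 149): 101101111111011
Gen 4 (rule 26): 001001000000010
Gen 5 (rule 149): 101101111111011
Gen 6 (rule 26): 001001000000010
Gen 7 (rule 149): 101101111111011
Gen 8 (rule 26): 001001000000010
Gen 9 (rule 149): 101101111111011
Gen 10 (rule 26): 001001000000010
Gen 11 (rule 149): 101101111111011
Gen 12 (rule 26): 001001000000010
Gen 13 (rule 149): 101101111111011
Gen 14 (rule 26): 001001000000010
Gen 15 (rule 149): 101101111111011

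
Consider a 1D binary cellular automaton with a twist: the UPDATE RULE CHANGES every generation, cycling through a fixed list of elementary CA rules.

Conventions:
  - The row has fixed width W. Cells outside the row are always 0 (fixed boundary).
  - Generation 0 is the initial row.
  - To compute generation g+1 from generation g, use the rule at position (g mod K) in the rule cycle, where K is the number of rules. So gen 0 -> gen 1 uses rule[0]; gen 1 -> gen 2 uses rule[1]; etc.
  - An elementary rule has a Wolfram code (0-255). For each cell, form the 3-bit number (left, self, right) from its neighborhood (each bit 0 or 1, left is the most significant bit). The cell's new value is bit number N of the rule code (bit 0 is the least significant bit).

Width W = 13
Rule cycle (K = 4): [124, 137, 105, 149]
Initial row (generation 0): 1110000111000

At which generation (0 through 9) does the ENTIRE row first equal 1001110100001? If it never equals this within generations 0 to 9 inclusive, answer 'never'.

Gen 0: 1110000111000
Gen 1 (rule 124): 1011000101100
Gen 2 (rule 137): 0010010001001
Gen 3 (rule 105): 1000000100000
Gen 4 (rule 149): 1111110111111
Gen 5 (rule 124): 1000011100001
Gen 6 (rule 137): 0011011001100
Gen 7 (rule 105): 1011111001101
Gen 8 (rule 149): 1001110100001
Gen 9 (rule 124): 1101011110001

Answer: 8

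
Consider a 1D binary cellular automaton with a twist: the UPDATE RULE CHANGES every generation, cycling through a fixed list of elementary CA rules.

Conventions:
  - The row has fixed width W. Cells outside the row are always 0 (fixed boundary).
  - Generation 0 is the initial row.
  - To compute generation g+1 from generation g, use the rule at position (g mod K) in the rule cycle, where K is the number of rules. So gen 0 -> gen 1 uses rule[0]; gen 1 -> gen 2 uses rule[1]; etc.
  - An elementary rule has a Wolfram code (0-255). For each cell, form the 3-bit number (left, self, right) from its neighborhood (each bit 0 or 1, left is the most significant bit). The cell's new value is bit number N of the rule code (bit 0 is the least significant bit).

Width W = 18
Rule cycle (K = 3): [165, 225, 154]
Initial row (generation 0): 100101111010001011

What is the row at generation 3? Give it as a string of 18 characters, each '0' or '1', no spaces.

Answer: 000110010010000000

Derivation:
Gen 0: 100101111010001011
Gen 1 (rule 165): 100110110110101100
Gen 2 (rule 225): 000011011011010101
Gen 3 (rule 154): 000110010010000000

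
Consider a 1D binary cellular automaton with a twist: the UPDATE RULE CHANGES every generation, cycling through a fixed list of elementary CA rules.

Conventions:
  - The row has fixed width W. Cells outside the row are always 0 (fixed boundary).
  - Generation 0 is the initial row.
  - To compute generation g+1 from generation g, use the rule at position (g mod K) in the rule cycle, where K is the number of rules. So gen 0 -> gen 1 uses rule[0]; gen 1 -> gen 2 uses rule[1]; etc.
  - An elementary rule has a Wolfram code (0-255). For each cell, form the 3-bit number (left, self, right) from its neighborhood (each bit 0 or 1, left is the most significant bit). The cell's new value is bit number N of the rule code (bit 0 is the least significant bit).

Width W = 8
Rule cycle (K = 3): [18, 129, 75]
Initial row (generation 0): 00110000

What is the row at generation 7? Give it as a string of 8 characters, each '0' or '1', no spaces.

Answer: 01000010

Derivation:
Gen 0: 00110000
Gen 1 (rule 18): 01001000
Gen 2 (rule 129): 00000011
Gen 3 (rule 75): 11111111
Gen 4 (rule 18): 00000000
Gen 5 (rule 129): 11111111
Gen 6 (rule 75): 10000001
Gen 7 (rule 18): 01000010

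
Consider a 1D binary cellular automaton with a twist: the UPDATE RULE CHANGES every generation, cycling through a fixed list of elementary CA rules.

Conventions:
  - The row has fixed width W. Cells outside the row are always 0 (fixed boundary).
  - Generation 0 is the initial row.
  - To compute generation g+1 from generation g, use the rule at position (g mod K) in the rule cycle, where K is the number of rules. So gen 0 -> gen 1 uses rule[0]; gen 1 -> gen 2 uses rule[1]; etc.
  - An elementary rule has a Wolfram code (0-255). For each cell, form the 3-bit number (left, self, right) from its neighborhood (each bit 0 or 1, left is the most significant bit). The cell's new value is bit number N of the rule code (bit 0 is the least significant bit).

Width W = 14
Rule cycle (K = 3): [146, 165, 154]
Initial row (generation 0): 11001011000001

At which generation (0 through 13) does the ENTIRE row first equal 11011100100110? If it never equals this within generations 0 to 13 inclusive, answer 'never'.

Gen 0: 11001011000001
Gen 1 (rule 146): 00110000100010
Gen 2 (rule 165): 10000110101010
Gen 3 (rule 154): 01001100000001
Gen 4 (rule 146): 10110010000010
Gen 5 (rule 165): 11000010111010
Gen 6 (rule 154): 10100100110001
Gen 7 (rule 146): 00011011001010
Gen 8 (rule 165): 11000100001110
Gen 9 (rule 154): 10101010011101
Gen 10 (rule 146): 00000001101000
Gen 11 (rule 165): 11111100011011
Gen 12 (rule 154): 11111010110010
Gen 13 (rule 146): 01110000001101

Answer: never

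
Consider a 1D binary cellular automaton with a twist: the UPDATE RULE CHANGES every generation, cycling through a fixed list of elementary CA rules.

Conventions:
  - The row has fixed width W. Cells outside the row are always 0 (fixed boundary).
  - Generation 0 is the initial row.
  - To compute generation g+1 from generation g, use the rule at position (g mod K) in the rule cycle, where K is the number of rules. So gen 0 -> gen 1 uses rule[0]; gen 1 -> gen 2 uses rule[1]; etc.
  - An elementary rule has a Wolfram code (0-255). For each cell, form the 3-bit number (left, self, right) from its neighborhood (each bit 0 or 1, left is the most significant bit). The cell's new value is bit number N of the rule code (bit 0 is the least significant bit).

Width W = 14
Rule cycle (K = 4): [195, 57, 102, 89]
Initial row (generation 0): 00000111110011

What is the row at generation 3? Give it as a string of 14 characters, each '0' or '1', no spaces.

Answer: 10001010011110

Derivation:
Gen 0: 00000111110011
Gen 1 (rule 195): 11111011110101
Gen 2 (rule 57): 10000110001010
Gen 3 (rule 102): 10001010011110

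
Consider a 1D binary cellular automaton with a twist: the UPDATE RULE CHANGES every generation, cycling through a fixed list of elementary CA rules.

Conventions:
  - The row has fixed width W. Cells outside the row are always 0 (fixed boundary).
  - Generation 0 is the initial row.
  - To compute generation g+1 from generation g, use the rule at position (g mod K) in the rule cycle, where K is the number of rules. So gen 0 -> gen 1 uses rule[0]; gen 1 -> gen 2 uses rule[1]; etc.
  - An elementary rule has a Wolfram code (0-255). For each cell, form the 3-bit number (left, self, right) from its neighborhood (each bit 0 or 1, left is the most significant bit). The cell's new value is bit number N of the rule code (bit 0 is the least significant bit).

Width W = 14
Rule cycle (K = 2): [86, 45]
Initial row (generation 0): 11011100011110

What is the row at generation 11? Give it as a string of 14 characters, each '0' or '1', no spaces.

Gen 0: 11011100011110
Gen 1 (rule 86): 01000110100011
Gen 2 (rule 45): 01010101101010
Gen 3 (rule 86): 11010100101011
Gen 4 (rule 45): 10111100111110
Gen 5 (rule 86): 10000111000011
Gen 6 (rule 45): 10110100011010
Gen 7 (rule 86): 10010110101011
Gen 8 (rule 45): 10011101111110
Gen 9 (rule 86): 11100100000011
Gen 10 (rule 45): 10000101111010
Gen 11 (rule 86): 11001100001011

Answer: 11001100001011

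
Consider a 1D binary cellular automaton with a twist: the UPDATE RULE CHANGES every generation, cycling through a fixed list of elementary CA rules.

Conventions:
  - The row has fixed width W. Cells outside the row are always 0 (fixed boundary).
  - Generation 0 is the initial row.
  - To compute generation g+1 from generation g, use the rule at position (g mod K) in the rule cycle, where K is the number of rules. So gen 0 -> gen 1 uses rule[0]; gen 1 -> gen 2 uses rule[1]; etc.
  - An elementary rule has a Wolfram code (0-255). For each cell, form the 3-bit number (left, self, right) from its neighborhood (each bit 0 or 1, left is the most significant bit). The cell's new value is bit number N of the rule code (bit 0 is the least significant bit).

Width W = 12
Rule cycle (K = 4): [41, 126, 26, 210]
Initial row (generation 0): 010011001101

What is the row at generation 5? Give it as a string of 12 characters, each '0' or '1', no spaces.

Answer: 001101010011

Derivation:
Gen 0: 010011001101
Gen 1 (rule 41): 000010001010
Gen 2 (rule 126): 000111011111
Gen 3 (rule 26): 001100010000
Gen 4 (rule 210): 010110101000
Gen 5 (rule 41): 001101010011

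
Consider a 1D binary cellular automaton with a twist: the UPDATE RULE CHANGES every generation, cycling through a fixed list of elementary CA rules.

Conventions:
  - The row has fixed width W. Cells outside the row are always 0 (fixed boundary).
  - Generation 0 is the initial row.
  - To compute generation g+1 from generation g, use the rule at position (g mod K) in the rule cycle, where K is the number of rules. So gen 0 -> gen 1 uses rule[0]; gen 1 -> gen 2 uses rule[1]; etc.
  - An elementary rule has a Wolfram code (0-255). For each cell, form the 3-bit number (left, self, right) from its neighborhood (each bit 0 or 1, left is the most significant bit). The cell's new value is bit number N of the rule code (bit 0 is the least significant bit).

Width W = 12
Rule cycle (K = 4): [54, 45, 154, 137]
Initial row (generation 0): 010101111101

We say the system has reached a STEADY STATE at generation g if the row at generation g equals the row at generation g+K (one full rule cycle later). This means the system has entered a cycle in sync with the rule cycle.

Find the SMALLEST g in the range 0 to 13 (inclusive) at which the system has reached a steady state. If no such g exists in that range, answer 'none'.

Answer: none

Derivation:
Gen 0: 010101111101
Gen 1 (rule 54): 111110000011
Gen 2 (rule 45): 100000111010
Gen 3 (rule 154): 010001110001
Gen 4 (rule 137): 000101100100
Gen 5 (rule 54): 001110011110
Gen 6 (rule 45): 101000010000
Gen 7 (rule 154): 000100101000
Gen 8 (rule 137): 110000000011
Gen 9 (rule 54): 001000000100
Gen 10 (rule 45): 101011110101
Gen 11 (rule 154): 000011100000
Gen 12 (rule 137): 111011001111
Gen 13 (rule 54): 000100110000
Gen 14 (rule 45): 110100100111
Gen 15 (rule 154): 100011011110
Gen 16 (rule 137): 001010011100
Gen 17 (rule 54): 011111100010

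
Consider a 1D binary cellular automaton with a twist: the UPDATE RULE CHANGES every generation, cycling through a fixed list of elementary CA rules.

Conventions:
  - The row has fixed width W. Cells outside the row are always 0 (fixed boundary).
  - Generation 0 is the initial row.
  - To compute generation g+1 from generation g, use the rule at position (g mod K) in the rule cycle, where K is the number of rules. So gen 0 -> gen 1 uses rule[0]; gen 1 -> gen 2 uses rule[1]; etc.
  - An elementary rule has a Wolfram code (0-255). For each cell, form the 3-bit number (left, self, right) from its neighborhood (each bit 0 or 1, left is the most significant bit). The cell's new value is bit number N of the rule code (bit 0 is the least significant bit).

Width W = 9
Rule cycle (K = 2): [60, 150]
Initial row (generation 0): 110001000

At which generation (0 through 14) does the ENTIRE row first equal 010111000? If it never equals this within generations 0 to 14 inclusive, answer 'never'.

Answer: 4

Derivation:
Gen 0: 110001000
Gen 1 (rule 60): 101001100
Gen 2 (rule 150): 101110010
Gen 3 (rule 60): 111001011
Gen 4 (rule 150): 010111000
Gen 5 (rule 60): 011100100
Gen 6 (rule 150): 101011110
Gen 7 (rule 60): 111110001
Gen 8 (rule 150): 011101011
Gen 9 (rule 60): 010011110
Gen 10 (rule 150): 111101101
Gen 11 (rule 60): 100011011
Gen 12 (rule 150): 110100000
Gen 13 (rule 60): 101110000
Gen 14 (rule 150): 100101000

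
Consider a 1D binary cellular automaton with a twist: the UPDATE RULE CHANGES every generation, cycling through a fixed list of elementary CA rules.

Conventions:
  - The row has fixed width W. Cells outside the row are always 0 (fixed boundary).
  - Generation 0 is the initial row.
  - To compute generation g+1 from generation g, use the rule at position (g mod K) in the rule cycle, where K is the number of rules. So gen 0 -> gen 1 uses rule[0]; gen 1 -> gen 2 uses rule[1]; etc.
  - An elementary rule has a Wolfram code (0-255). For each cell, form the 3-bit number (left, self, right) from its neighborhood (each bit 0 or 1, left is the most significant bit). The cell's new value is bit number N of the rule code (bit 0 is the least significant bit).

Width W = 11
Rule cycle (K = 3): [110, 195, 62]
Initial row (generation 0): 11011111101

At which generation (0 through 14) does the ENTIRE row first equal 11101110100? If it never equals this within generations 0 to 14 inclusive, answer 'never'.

Gen 0: 11011111101
Gen 1 (rule 110): 11110000111
Gen 2 (rule 195): 01110111011
Gen 3 (rule 62): 11001100110
Gen 4 (rule 110): 11011101110
Gen 5 (rule 195): 01001100110
Gen 6 (rule 62): 11111011101
Gen 7 (rule 110): 10001110111
Gen 8 (rule 195): 00110110011
Gen 9 (rule 62): 01101101110
Gen 10 (rule 110): 11111111010
Gen 11 (rule 195): 01111111000
Gen 12 (rule 62): 11000000100
Gen 13 (rule 110): 11000001100
Gen 14 (rule 195): 01011110101

Answer: never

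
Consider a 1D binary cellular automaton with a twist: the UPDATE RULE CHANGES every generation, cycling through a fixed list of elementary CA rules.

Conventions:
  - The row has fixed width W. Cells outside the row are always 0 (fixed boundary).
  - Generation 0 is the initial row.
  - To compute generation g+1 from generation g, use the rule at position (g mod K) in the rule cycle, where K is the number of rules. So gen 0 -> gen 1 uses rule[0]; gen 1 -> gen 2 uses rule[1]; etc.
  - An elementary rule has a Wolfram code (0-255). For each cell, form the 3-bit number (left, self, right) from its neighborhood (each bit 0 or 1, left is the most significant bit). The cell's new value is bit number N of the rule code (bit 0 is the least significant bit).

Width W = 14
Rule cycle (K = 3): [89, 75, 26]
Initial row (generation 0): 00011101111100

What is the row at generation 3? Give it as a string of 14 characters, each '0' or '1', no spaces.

Answer: 10100000110000

Derivation:
Gen 0: 00011101111100
Gen 1 (rule 89): 11010101000111
Gen 2 (rule 75): 11000000011101
Gen 3 (rule 26): 10100000110000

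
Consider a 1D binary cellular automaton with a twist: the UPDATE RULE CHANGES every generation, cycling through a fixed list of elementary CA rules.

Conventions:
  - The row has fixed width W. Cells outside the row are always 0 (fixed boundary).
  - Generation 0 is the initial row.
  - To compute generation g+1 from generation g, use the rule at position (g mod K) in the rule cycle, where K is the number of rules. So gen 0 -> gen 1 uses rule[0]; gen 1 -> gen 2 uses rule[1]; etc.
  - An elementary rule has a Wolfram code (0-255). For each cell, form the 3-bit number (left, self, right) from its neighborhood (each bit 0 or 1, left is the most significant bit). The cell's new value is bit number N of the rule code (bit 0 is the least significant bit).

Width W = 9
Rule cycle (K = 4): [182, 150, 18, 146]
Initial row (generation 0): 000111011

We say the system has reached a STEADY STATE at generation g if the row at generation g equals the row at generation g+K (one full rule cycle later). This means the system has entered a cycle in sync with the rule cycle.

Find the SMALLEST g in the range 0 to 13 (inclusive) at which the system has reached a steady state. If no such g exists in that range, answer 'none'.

Answer: 3

Derivation:
Gen 0: 000111011
Gen 1 (rule 182): 001010100
Gen 2 (rule 150): 011010110
Gen 3 (rule 18): 100000001
Gen 4 (rule 146): 010000010
Gen 5 (rule 182): 111000111
Gen 6 (rule 150): 010101010
Gen 7 (rule 18): 100000001
Gen 8 (rule 146): 010000010
Gen 9 (rule 182): 111000111
Gen 10 (rule 150): 010101010
Gen 11 (rule 18): 100000001
Gen 12 (rule 146): 010000010
Gen 13 (rule 182): 111000111
Gen 14 (rule 150): 010101010
Gen 15 (rule 18): 100000001
Gen 16 (rule 146): 010000010
Gen 17 (rule 182): 111000111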